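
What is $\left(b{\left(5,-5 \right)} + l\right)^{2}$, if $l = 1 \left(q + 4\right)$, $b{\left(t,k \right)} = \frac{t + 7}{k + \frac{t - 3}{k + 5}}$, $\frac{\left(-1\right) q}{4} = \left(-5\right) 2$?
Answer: $1936$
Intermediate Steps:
$q = 40$ ($q = - 4 \left(\left(-5\right) 2\right) = \left(-4\right) \left(-10\right) = 40$)
$b{\left(t,k \right)} = \frac{7 + t}{k + \frac{-3 + t}{5 + k}}$
$l = 44$ ($l = 1 \left(40 + 4\right) = 1 \cdot 44 = 44$)
$\left(b{\left(5,-5 \right)} + l\right)^{2} = \left(\frac{35 + 5 \cdot 5 + 7 \left(-5\right) - 25}{-3 + 5 + \left(-5\right)^{2} + 5 \left(-5\right)} + 44\right)^{2} = \left(\frac{35 + 25 - 35 - 25}{-3 + 5 + 25 - 25} + 44\right)^{2} = \left(\frac{1}{2} \cdot 0 + 44\right)^{2} = \left(0 + 44\right)^{2} = 44^{2} = 1936$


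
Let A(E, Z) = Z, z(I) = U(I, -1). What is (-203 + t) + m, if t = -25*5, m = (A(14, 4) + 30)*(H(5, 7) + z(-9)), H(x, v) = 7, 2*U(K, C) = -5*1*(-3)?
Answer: 165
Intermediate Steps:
U(K, C) = 15/2 (U(K, C) = (-5*1*(-3))/2 = (-5*(-3))/2 = (1/2)*15 = 15/2)
z(I) = 15/2
m = 493 (m = (4 + 30)*(7 + 15/2) = 34*(29/2) = 493)
t = -125
(-203 + t) + m = (-203 - 125) + 493 = -328 + 493 = 165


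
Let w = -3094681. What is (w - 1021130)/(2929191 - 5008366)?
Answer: 587973/297025 ≈ 1.9795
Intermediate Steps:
(w - 1021130)/(2929191 - 5008366) = (-3094681 - 1021130)/(2929191 - 5008366) = -4115811/(-2079175) = -4115811*(-1/2079175) = 587973/297025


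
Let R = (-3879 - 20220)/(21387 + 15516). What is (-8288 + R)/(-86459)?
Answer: 3288991/34307489 ≈ 0.095868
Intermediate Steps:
R = -8033/12301 (R = -24099/36903 = -24099*1/36903 = -8033/12301 ≈ -0.65304)
(-8288 + R)/(-86459) = (-8288 - 8033/12301)/(-86459) = -101958721/12301*(-1/86459) = 3288991/34307489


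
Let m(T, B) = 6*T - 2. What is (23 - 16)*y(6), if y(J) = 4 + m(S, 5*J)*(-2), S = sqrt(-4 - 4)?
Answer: 56 - 168*I*sqrt(2) ≈ 56.0 - 237.59*I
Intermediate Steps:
S = 2*I*sqrt(2) (S = sqrt(-8) = 2*I*sqrt(2) ≈ 2.8284*I)
m(T, B) = -2 + 6*T
y(J) = 8 - 24*I*sqrt(2) (y(J) = 4 + (-2 + 6*(2*I*sqrt(2)))*(-2) = 4 + (-2 + 12*I*sqrt(2))*(-2) = 4 + (4 - 24*I*sqrt(2)) = 8 - 24*I*sqrt(2))
(23 - 16)*y(6) = (23 - 16)*(8 - 24*I*sqrt(2)) = 7*(8 - 24*I*sqrt(2)) = 56 - 168*I*sqrt(2)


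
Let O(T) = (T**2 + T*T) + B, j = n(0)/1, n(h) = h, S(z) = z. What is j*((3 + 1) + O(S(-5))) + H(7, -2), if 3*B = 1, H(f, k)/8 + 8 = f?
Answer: -8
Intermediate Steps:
j = 0 (j = 0/1 = 0*1 = 0)
H(f, k) = -64 + 8*f
B = 1/3 (B = (1/3)*1 = 1/3 ≈ 0.33333)
O(T) = 1/3 + 2*T**2 (O(T) = (T**2 + T*T) + 1/3 = (T**2 + T**2) + 1/3 = 2*T**2 + 1/3 = 1/3 + 2*T**2)
j*((3 + 1) + O(S(-5))) + H(7, -2) = 0*((3 + 1) + (1/3 + 2*(-5)**2)) + (-64 + 8*7) = 0*(4 + (1/3 + 2*25)) + (-64 + 56) = 0*(4 + (1/3 + 50)) - 8 = 0*(4 + 151/3) - 8 = 0*(163/3) - 8 = 0 - 8 = -8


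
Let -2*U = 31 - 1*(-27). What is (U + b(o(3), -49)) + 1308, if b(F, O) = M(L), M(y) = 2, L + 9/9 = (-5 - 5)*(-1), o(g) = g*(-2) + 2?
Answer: 1281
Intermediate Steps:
o(g) = 2 - 2*g (o(g) = -2*g + 2 = 2 - 2*g)
U = -29 (U = -(31 - 1*(-27))/2 = -(31 + 27)/2 = -½*58 = -29)
L = 9 (L = -1 + (-5 - 5)*(-1) = -1 - 10*(-1) = -1 + 10 = 9)
b(F, O) = 2
(U + b(o(3), -49)) + 1308 = (-29 + 2) + 1308 = -27 + 1308 = 1281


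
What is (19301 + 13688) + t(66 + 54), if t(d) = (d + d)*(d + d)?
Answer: 90589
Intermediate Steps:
t(d) = 4*d**2 (t(d) = (2*d)*(2*d) = 4*d**2)
(19301 + 13688) + t(66 + 54) = (19301 + 13688) + 4*(66 + 54)**2 = 32989 + 4*120**2 = 32989 + 4*14400 = 32989 + 57600 = 90589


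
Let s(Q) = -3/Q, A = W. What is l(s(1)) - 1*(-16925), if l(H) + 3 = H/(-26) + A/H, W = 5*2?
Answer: 1319665/78 ≈ 16919.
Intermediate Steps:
W = 10
A = 10
l(H) = -3 + 10/H - H/26 (l(H) = -3 + (H/(-26) + 10/H) = -3 + (H*(-1/26) + 10/H) = -3 + (-H/26 + 10/H) = -3 + (10/H - H/26) = -3 + 10/H - H/26)
l(s(1)) - 1*(-16925) = (-3 + 10/((-3/1)) - (-3)/(26*1)) - 1*(-16925) = (-3 + 10/((-3*1)) - (-3)/26) + 16925 = (-3 + 10/(-3) - 1/26*(-3)) + 16925 = (-3 + 10*(-1/3) + 3/26) + 16925 = (-3 - 10/3 + 3/26) + 16925 = -485/78 + 16925 = 1319665/78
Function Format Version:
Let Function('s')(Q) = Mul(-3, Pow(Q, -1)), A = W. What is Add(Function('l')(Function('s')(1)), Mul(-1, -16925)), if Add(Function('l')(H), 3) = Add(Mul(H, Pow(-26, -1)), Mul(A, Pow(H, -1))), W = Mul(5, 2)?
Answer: Rational(1319665, 78) ≈ 16919.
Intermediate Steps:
W = 10
A = 10
Function('l')(H) = Add(-3, Mul(10, Pow(H, -1)), Mul(Rational(-1, 26), H)) (Function('l')(H) = Add(-3, Add(Mul(H, Pow(-26, -1)), Mul(10, Pow(H, -1)))) = Add(-3, Add(Mul(H, Rational(-1, 26)), Mul(10, Pow(H, -1)))) = Add(-3, Add(Mul(Rational(-1, 26), H), Mul(10, Pow(H, -1)))) = Add(-3, Add(Mul(10, Pow(H, -1)), Mul(Rational(-1, 26), H))) = Add(-3, Mul(10, Pow(H, -1)), Mul(Rational(-1, 26), H)))
Add(Function('l')(Function('s')(1)), Mul(-1, -16925)) = Add(Add(-3, Mul(10, Pow(Mul(-3, Pow(1, -1)), -1)), Mul(Rational(-1, 26), Mul(-3, Pow(1, -1)))), Mul(-1, -16925)) = Add(Add(-3, Mul(10, Pow(Mul(-3, 1), -1)), Mul(Rational(-1, 26), Mul(-3, 1))), 16925) = Add(Add(-3, Mul(10, Pow(-3, -1)), Mul(Rational(-1, 26), -3)), 16925) = Add(Add(-3, Mul(10, Rational(-1, 3)), Rational(3, 26)), 16925) = Add(Add(-3, Rational(-10, 3), Rational(3, 26)), 16925) = Add(Rational(-485, 78), 16925) = Rational(1319665, 78)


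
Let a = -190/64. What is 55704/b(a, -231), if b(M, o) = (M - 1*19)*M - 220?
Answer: -57040896/158495 ≈ -359.89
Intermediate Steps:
a = -95/32 (a = -190*1/64 = -95/32 ≈ -2.9688)
b(M, o) = -220 + M*(-19 + M) (b(M, o) = (M - 19)*M - 220 = (-19 + M)*M - 220 = M*(-19 + M) - 220 = -220 + M*(-19 + M))
55704/b(a, -231) = 55704/(-220 + (-95/32)**2 - 19*(-95/32)) = 55704/(-220 + 9025/1024 + 1805/32) = 55704/(-158495/1024) = 55704*(-1024/158495) = -57040896/158495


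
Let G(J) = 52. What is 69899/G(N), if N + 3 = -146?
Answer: 69899/52 ≈ 1344.2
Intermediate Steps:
N = -149 (N = -3 - 146 = -149)
69899/G(N) = 69899/52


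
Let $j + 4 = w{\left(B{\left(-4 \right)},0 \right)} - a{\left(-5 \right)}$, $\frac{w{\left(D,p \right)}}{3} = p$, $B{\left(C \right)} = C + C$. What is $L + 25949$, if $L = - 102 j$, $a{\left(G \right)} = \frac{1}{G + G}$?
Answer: $\frac{131734}{5} \approx 26347.0$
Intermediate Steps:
$B{\left(C \right)} = 2 C$
$a{\left(G \right)} = \frac{1}{2 G}$
$w{\left(D,p \right)} = 3 p$
$j = - \frac{39}{10}$ ($j = -4 + \left(3 \cdot 0 - \frac{1}{2 \left(-5\right)}\right) = -4 + \left(0 - \frac{1}{2} \left(- \frac{1}{5}\right)\right) = -4 + \left(0 - - \frac{1}{10}\right) = -4 + \left(0 + \frac{1}{10}\right) = -4 + \frac{1}{10} = - \frac{39}{10} \approx -3.9$)
$L = \frac{1989}{5}$ ($L = \left(-102\right) \left(- \frac{39}{10}\right) = \frac{1989}{5} \approx 397.8$)
$L + 25949 = \frac{1989}{5} + 25949 = \frac{131734}{5}$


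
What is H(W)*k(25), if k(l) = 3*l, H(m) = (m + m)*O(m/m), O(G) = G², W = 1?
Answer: 150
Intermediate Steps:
H(m) = 2*m (H(m) = (m + m)*(m/m)² = (2*m)*1² = (2*m)*1 = 2*m)
H(W)*k(25) = (2*1)*(3*25) = 2*75 = 150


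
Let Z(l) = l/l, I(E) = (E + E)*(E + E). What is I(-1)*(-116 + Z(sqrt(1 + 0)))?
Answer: -460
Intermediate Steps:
I(E) = 4*E**2 (I(E) = (2*E)*(2*E) = 4*E**2)
Z(l) = 1
I(-1)*(-116 + Z(sqrt(1 + 0))) = (4*(-1)**2)*(-116 + 1) = (4*1)*(-115) = 4*(-115) = -460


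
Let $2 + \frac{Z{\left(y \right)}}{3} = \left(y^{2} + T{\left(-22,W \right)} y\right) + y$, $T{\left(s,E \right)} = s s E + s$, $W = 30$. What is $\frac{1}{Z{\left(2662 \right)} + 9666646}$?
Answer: $\frac{1}{146714386} \approx 6.816 \cdot 10^{-9}$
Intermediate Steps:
$T{\left(s,E \right)} = s + E s^{2}$ ($T{\left(s,E \right)} = s^{2} E + s = E s^{2} + s = s + E s^{2}$)
$Z{\left(y \right)} = -6 + 3 y^{2} + 43497 y$ ($Z{\left(y \right)} = -6 + 3 \left(\left(y^{2} + - 22 \left(1 + 30 \left(-22\right)\right) y\right) + y\right) = -6 + 3 \left(\left(y^{2} + - 22 \left(1 - 660\right) y\right) + y\right) = -6 + 3 \left(\left(y^{2} + \left(-22\right) \left(-659\right) y\right) + y\right) = -6 + 3 \left(\left(y^{2} + 14498 y\right) + y\right) = -6 + 3 \left(y^{2} + 14499 y\right) = -6 + \left(3 y^{2} + 43497 y\right) = -6 + 3 y^{2} + 43497 y$)
$\frac{1}{Z{\left(2662 \right)} + 9666646} = \frac{1}{\left(-6 + 3 \cdot 2662^{2} + 43497 \cdot 2662\right) + 9666646} = \frac{1}{\left(-6 + 3 \cdot 7086244 + 115789014\right) + 9666646} = \frac{1}{\left(-6 + 21258732 + 115789014\right) + 9666646} = \frac{1}{137047740 + 9666646} = \frac{1}{146714386}$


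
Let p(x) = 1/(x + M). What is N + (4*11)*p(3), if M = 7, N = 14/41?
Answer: 972/205 ≈ 4.7415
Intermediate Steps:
N = 14/41 (N = 14*(1/41) = 14/41 ≈ 0.34146)
p(x) = 1/(7 + x) (p(x) = 1/(x + 7) = 1/(7 + x))
N + (4*11)*p(3) = 14/41 + (4*11)/(7 + 3) = 14/41 + 44/10 = 14/41 + 44*(⅒) = 14/41 + 22/5 = 972/205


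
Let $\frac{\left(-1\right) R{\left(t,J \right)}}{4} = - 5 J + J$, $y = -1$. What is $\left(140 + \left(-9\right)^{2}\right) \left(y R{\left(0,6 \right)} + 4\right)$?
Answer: $-20332$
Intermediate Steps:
$R{\left(t,J \right)} = 16 J$ ($R{\left(t,J \right)} = - 4 \left(- 5 J + J\right) = - 4 \left(- 4 J\right) = 16 J$)
$\left(140 + \left(-9\right)^{2}\right) \left(y R{\left(0,6 \right)} + 4\right) = \left(140 + \left(-9\right)^{2}\right) \left(- 16 \cdot 6 + 4\right) = \left(140 + 81\right) \left(\left(-1\right) 96 + 4\right) = 221 \left(-96 + 4\right) = 221 \left(-92\right) = -20332$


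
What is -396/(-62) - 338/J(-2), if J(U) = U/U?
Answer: -10280/31 ≈ -331.61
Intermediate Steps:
J(U) = 1
-396/(-62) - 338/J(-2) = -396/(-62) - 338/1 = -396*(-1/62) - 338*1 = 198/31 - 338 = -10280/31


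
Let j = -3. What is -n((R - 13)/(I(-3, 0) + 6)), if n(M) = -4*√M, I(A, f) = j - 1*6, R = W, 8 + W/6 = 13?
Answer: 4*I*√51/3 ≈ 9.5219*I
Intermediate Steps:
W = 30 (W = -48 + 6*13 = -48 + 78 = 30)
R = 30
I(A, f) = -9 (I(A, f) = -3 - 1*6 = -3 - 6 = -9)
-n((R - 13)/(I(-3, 0) + 6)) = -(-4)*√((30 - 13)/(-9 + 6)) = -(-4)*√(17/(-3)) = -(-4)*√(17*(-⅓)) = -(-4)*√(-17/3) = -(-4)*I*√51/3 = 4*I*√51/3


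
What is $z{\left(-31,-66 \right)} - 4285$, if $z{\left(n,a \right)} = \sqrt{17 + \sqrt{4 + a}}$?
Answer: $-4285 + \sqrt{17 + i \sqrt{62}} \approx -4280.8 + 0.9314 i$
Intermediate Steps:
$z{\left(-31,-66 \right)} - 4285 = \sqrt{17 + \sqrt{4 - 66}} - 4285 = \sqrt{17 + \sqrt{-62}} - 4285 = \sqrt{17 + i \sqrt{62}} - 4285 = -4285 + \sqrt{17 + i \sqrt{62}}$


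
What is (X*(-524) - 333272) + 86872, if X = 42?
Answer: -268408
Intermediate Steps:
(X*(-524) - 333272) + 86872 = (42*(-524) - 333272) + 86872 = (-22008 - 333272) + 86872 = -355280 + 86872 = -268408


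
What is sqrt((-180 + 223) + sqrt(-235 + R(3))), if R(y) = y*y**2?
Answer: sqrt(43 + 4*I*sqrt(13)) ≈ 6.6466 + 1.0849*I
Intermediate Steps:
R(y) = y**3
sqrt((-180 + 223) + sqrt(-235 + R(3))) = sqrt((-180 + 223) + sqrt(-235 + 3**3)) = sqrt(43 + sqrt(-235 + 27)) = sqrt(43 + sqrt(-208)) = sqrt(43 + 4*I*sqrt(13))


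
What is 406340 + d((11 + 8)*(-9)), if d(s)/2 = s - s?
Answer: 406340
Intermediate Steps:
d(s) = 0 (d(s) = 2*(s - s) = 2*0 = 0)
406340 + d((11 + 8)*(-9)) = 406340 + 0 = 406340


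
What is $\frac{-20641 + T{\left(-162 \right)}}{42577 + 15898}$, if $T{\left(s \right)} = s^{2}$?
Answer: $\frac{5603}{58475} \approx 0.095819$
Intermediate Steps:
$\frac{-20641 + T{\left(-162 \right)}}{42577 + 15898} = \frac{-20641 + \left(-162\right)^{2}}{42577 + 15898} = \frac{-20641 + 26244}{58475} = 5603 \cdot \frac{1}{58475} = \frac{5603}{58475}$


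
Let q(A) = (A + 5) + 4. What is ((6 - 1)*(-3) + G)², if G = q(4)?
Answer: 4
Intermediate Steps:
q(A) = 9 + A (q(A) = (5 + A) + 4 = 9 + A)
G = 13 (G = 9 + 4 = 13)
((6 - 1)*(-3) + G)² = ((6 - 1)*(-3) + 13)² = (5*(-3) + 13)² = (-15 + 13)² = (-2)² = 4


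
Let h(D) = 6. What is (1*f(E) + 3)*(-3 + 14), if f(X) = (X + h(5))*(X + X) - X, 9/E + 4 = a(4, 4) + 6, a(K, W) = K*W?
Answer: 99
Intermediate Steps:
E = ½ (E = 9/(-4 + (4*4 + 6)) = 9/(-4 + (16 + 6)) = 9/(-4 + 22) = 9/18 = 9*(1/18) = ½ ≈ 0.50000)
f(X) = -X + 2*X*(6 + X) (f(X) = (X + 6)*(X + X) - X = (6 + X)*(2*X) - X = 2*X*(6 + X) - X = -X + 2*X*(6 + X))
(1*f(E) + 3)*(-3 + 14) = (1*((11 + 2*(½))/2) + 3)*(-3 + 14) = (1*((11 + 1)/2) + 3)*11 = (1*((½)*12) + 3)*11 = (1*6 + 3)*11 = (6 + 3)*11 = 9*11 = 99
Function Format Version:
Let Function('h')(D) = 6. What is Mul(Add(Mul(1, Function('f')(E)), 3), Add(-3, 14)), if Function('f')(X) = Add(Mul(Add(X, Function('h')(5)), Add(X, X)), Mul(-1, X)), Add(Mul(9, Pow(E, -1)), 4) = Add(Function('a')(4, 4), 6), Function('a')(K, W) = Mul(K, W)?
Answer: 99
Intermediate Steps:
E = Rational(1, 2) (E = Mul(9, Pow(Add(-4, Add(Mul(4, 4), 6)), -1)) = Mul(9, Pow(Add(-4, Add(16, 6)), -1)) = Mul(9, Pow(Add(-4, 22), -1)) = Mul(9, Pow(18, -1)) = Mul(9, Rational(1, 18)) = Rational(1, 2) ≈ 0.50000)
Function('f')(X) = Add(Mul(-1, X), Mul(2, X, Add(6, X))) (Function('f')(X) = Add(Mul(Add(X, 6), Add(X, X)), Mul(-1, X)) = Add(Mul(Add(6, X), Mul(2, X)), Mul(-1, X)) = Add(Mul(2, X, Add(6, X)), Mul(-1, X)) = Add(Mul(-1, X), Mul(2, X, Add(6, X))))
Mul(Add(Mul(1, Function('f')(E)), 3), Add(-3, 14)) = Mul(Add(Mul(1, Mul(Rational(1, 2), Add(11, Mul(2, Rational(1, 2))))), 3), Add(-3, 14)) = Mul(Add(Mul(1, Mul(Rational(1, 2), Add(11, 1))), 3), 11) = Mul(Add(Mul(1, Mul(Rational(1, 2), 12)), 3), 11) = Mul(Add(Mul(1, 6), 3), 11) = Mul(Add(6, 3), 11) = Mul(9, 11) = 99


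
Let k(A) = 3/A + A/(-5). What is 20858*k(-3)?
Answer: -41716/5 ≈ -8343.2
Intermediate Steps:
k(A) = 3/A - A/5 (k(A) = 3/A + A*(-⅕) = 3/A - A/5)
20858*k(-3) = 20858*(3/(-3) - ⅕*(-3)) = 20858*(3*(-⅓) + ⅗) = 20858*(-1 + ⅗) = 20858*(-⅖) = -41716/5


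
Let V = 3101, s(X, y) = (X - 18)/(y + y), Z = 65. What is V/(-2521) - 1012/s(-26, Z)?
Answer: 7534689/2521 ≈ 2988.8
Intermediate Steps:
s(X, y) = (-18 + X)/(2*y) (s(X, y) = (-18 + X)/((2*y)) = (-18 + X)*(1/(2*y)) = (-18 + X)/(2*y))
V/(-2521) - 1012/s(-26, Z) = 3101/(-2521) - 1012*130/(-18 - 26) = 3101*(-1/2521) - 1012/((½)*(1/65)*(-44)) = -3101/2521 - 1012/(-22/65) = -3101/2521 - 1012*(-65/22) = -3101/2521 + 2990 = 7534689/2521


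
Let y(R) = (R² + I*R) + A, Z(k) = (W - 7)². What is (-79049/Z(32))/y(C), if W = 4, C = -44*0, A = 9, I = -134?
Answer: -79049/81 ≈ -975.91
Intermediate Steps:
C = 0
Z(k) = 9 (Z(k) = (4 - 7)² = (-3)² = 9)
y(R) = 9 + R² - 134*R (y(R) = (R² - 134*R) + 9 = 9 + R² - 134*R)
(-79049/Z(32))/y(C) = (-79049/9)/(9 + 0² - 134*0) = (-79049*⅑)/(9 + 0 + 0) = -79049/9/9 = -79049/9*⅑ = -79049/81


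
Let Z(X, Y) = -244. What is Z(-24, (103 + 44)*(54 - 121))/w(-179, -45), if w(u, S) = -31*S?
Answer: -244/1395 ≈ -0.17491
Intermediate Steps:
Z(-24, (103 + 44)*(54 - 121))/w(-179, -45) = -244/((-31*(-45))) = -244/1395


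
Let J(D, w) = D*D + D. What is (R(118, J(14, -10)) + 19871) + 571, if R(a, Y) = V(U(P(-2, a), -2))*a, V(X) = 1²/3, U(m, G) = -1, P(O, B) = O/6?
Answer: 61444/3 ≈ 20481.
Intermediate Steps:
P(O, B) = O/6 (P(O, B) = O*(⅙) = O/6)
V(X) = ⅓ (V(X) = 1*(⅓) = ⅓)
J(D, w) = D + D² (J(D, w) = D² + D = D + D²)
R(a, Y) = a/3
(R(118, J(14, -10)) + 19871) + 571 = ((⅓)*118 + 19871) + 571 = (118/3 + 19871) + 571 = 59731/3 + 571 = 61444/3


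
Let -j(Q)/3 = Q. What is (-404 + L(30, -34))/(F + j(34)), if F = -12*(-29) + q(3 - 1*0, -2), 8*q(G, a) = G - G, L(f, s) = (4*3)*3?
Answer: -184/123 ≈ -1.4959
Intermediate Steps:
L(f, s) = 36 (L(f, s) = 12*3 = 36)
q(G, a) = 0 (q(G, a) = (G - G)/8 = (1/8)*0 = 0)
j(Q) = -3*Q
F = 348 (F = -12*(-29) + 0 = 348 + 0 = 348)
(-404 + L(30, -34))/(F + j(34)) = (-404 + 36)/(348 - 3*34) = -368/(348 - 102) = -368/246 = -368*1/246 = -184/123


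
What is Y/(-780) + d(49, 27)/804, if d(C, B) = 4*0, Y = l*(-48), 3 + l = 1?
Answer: -8/65 ≈ -0.12308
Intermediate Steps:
l = -2 (l = -3 + 1 = -2)
Y = 96 (Y = -2*(-48) = 96)
d(C, B) = 0
Y/(-780) + d(49, 27)/804 = 96/(-780) + 0/804 = 96*(-1/780) + 0*(1/804) = -8/65 + 0 = -8/65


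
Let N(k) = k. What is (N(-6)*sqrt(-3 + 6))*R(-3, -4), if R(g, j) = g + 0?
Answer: 18*sqrt(3) ≈ 31.177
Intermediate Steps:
R(g, j) = g
(N(-6)*sqrt(-3 + 6))*R(-3, -4) = -6*sqrt(-3 + 6)*(-3) = -6*sqrt(3)*(-3) = 18*sqrt(3)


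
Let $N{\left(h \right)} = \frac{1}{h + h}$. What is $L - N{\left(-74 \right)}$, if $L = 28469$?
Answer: $\frac{4213413}{148} \approx 28469.0$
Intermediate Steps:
$N{\left(h \right)} = \frac{1}{2 h}$
$L - N{\left(-74 \right)} = 28469 - \frac{1}{2 \left(-74\right)} = 28469 - \frac{1}{2} \left(- \frac{1}{74}\right) = 28469 - - \frac{1}{148} = 28469 + \frac{1}{148} = \frac{4213413}{148}$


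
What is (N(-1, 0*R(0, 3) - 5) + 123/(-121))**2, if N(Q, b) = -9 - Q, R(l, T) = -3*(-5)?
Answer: 1190281/14641 ≈ 81.298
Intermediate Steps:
R(l, T) = 15
(N(-1, 0*R(0, 3) - 5) + 123/(-121))**2 = ((-9 - 1*(-1)) + 123/(-121))**2 = ((-9 + 1) + 123*(-1/121))**2 = (-8 - 123/121)**2 = (-1091/121)**2 = 1190281/14641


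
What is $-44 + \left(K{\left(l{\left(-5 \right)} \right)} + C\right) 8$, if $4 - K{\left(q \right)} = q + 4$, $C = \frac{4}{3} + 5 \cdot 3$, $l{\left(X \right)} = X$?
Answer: $\frac{380}{3} \approx 126.67$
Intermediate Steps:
$C = \frac{49}{3}$ ($C = 4 \cdot \frac{1}{3} + 15 = \frac{4}{3} + 15 = \frac{49}{3} \approx 16.333$)
$K{\left(q \right)} = - q$ ($K{\left(q \right)} = 4 - \left(q + 4\right) = 4 - \left(4 + q\right) = - q$)
$-44 + \left(K{\left(l{\left(-5 \right)} \right)} + C\right) 8 = -44 + \left(\left(-1\right) \left(-5\right) + \frac{49}{3}\right) 8 = -44 + \left(5 + \frac{49}{3}\right) 8 = -44 + \frac{64}{3} \cdot 8 = -44 + \frac{512}{3} = \frac{380}{3}$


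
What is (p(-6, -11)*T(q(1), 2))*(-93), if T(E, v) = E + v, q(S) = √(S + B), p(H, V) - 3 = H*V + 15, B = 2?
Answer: -15624 - 7812*√3 ≈ -29155.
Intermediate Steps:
p(H, V) = 18 + H*V (p(H, V) = 3 + (H*V + 15) = 3 + (15 + H*V) = 18 + H*V)
q(S) = √(2 + S) (q(S) = √(S + 2) = √(2 + S))
(p(-6, -11)*T(q(1), 2))*(-93) = ((18 - 6*(-11))*(√(2 + 1) + 2))*(-93) = ((18 + 66)*(√3 + 2))*(-93) = (84*(2 + √3))*(-93) = (168 + 84*√3)*(-93) = -15624 - 7812*√3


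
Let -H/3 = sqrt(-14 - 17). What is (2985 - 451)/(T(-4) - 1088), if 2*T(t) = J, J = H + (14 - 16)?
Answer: -175208/75301 + 724*I*sqrt(31)/225903 ≈ -2.3268 + 0.017844*I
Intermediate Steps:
H = -3*I*sqrt(31) (H = -3*sqrt(-14 - 17) = -3*I*sqrt(31) ≈ -16.703*I)
J = -2 - 3*I*sqrt(31) (J = -3*I*sqrt(31) + (14 - 16) = -3*I*sqrt(31) - 2 = -2 - 3*I*sqrt(31) ≈ -2.0 - 16.703*I)
T(t) = -1 - 3*I*sqrt(31)/2 (T(t) = (-2 - 3*I*sqrt(31))/2 = -1 - 3*I*sqrt(31)/2)
(2985 - 451)/(T(-4) - 1088) = (2985 - 451)/((-1 - 3*I*sqrt(31)/2) - 1088) = 2534/(-1089 - 3*I*sqrt(31)/2)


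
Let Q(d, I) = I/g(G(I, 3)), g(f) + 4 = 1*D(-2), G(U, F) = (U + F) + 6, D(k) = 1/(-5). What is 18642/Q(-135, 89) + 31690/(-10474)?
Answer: -2057242259/2330465 ≈ -882.76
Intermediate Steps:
D(k) = -⅕ (D(k) = 1*(-⅕) = -⅕)
G(U, F) = 6 + F + U (G(U, F) = (F + U) + 6 = 6 + F + U)
g(f) = -21/5 (g(f) = -4 + 1*(-⅕) = -4 - ⅕ = -21/5)
Q(d, I) = -5*I/21 (Q(d, I) = I/(-21/5) = I*(-5/21) = -5*I/21)
18642/Q(-135, 89) + 31690/(-10474) = 18642/((-5/21*89)) + 31690/(-10474) = 18642/(-445/21) + 31690*(-1/10474) = 18642*(-21/445) - 15845/5237 = -391482/445 - 15845/5237 = -2057242259/2330465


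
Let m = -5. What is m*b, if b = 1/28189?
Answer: -5/28189 ≈ -0.00017737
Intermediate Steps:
b = 1/28189 ≈ 3.5475e-5
m*b = -5*1/28189 = -5/28189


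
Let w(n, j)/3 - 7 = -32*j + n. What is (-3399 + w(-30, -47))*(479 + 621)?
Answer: 1148400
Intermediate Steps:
w(n, j) = 21 - 96*j + 3*n (w(n, j) = 21 + 3*(-32*j + n) = 21 + 3*(n - 32*j) = 21 + (-96*j + 3*n) = 21 - 96*j + 3*n)
(-3399 + w(-30, -47))*(479 + 621) = (-3399 + (21 - 96*(-47) + 3*(-30)))*(479 + 621) = (-3399 + (21 + 4512 - 90))*1100 = (-3399 + 4443)*1100 = 1044*1100 = 1148400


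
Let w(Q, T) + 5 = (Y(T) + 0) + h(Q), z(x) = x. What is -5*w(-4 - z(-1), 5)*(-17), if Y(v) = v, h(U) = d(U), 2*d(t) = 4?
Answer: 170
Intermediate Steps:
d(t) = 2 (d(t) = (1/2)*4 = 2)
h(U) = 2
w(Q, T) = -3 + T (w(Q, T) = -5 + ((T + 0) + 2) = -5 + (T + 2) = -5 + (2 + T) = -3 + T)
-5*w(-4 - z(-1), 5)*(-17) = -5*(-3 + 5)*(-17) = -5*2*(-17) = -10*(-17) = 170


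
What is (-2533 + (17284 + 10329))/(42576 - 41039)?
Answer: 25080/1537 ≈ 16.318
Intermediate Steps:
(-2533 + (17284 + 10329))/(42576 - 41039) = (-2533 + 27613)/1537 = 25080*(1/1537) = 25080/1537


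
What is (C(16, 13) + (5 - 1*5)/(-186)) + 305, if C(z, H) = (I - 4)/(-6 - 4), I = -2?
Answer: 1528/5 ≈ 305.60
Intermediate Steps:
C(z, H) = ⅗ (C(z, H) = (-2 - 4)/(-6 - 4) = -6/(-10) = -6*(-⅒) = ⅗)
(C(16, 13) + (5 - 1*5)/(-186)) + 305 = (⅗ + (5 - 1*5)/(-186)) + 305 = (⅗ + (5 - 5)*(-1/186)) + 305 = (⅗ + 0*(-1/186)) + 305 = (⅗ + 0) + 305 = ⅗ + 305 = 1528/5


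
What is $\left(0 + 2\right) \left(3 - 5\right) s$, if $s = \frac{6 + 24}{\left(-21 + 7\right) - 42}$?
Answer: $\frac{15}{7} \approx 2.1429$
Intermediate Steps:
$s = - \frac{15}{28}$ ($s = \frac{30}{-14 - 42} = \frac{30}{-56} = 30 \left(- \frac{1}{56}\right) = - \frac{15}{28} \approx -0.53571$)
$\left(0 + 2\right) \left(3 - 5\right) s = \left(0 + 2\right) \left(3 - 5\right) \left(- \frac{15}{28}\right) = 2 \left(-2\right) \left(- \frac{15}{28}\right) = \left(-4\right) \left(- \frac{15}{28}\right) = \frac{15}{7}$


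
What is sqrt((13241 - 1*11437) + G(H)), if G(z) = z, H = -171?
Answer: sqrt(1633) ≈ 40.410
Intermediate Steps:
sqrt((13241 - 1*11437) + G(H)) = sqrt((13241 - 1*11437) - 171) = sqrt((13241 - 11437) - 171) = sqrt(1804 - 171) = sqrt(1633)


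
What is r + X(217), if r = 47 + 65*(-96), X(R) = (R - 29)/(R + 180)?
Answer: -2458433/397 ≈ -6192.5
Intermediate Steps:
X(R) = (-29 + R)/(180 + R)
r = -6193 (r = 47 - 6240 = -6193)
r + X(217) = -6193 + (-29 + 217)/(180 + 217) = -6193 + 188/397 = -2458433/397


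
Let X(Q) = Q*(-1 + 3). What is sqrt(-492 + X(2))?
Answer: 2*I*sqrt(122) ≈ 22.091*I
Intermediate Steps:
X(Q) = 2*Q (X(Q) = Q*2 = 2*Q)
sqrt(-492 + X(2)) = sqrt(-492 + 2*2) = sqrt(-492 + 4) = sqrt(-488) = 2*I*sqrt(122)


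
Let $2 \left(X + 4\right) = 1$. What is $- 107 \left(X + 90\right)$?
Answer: $- \frac{18511}{2} \approx -9255.5$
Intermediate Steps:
$X = - \frac{7}{2}$ ($X = -4 + \frac{1}{2} \cdot 1 = -4 + \frac{1}{2} = - \frac{7}{2} \approx -3.5$)
$- 107 \left(X + 90\right) = - 107 \left(- \frac{7}{2} + 90\right) = \left(-107\right) \frac{173}{2} = - \frac{18511}{2}$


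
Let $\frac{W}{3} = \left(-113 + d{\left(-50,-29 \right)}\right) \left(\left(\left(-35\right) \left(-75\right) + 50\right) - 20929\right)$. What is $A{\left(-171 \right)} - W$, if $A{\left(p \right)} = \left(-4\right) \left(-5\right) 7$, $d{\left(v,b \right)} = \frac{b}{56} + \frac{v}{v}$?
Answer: $- \frac{172523761}{28} \approx -6.1616 \cdot 10^{6}$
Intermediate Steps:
$d{\left(v,b \right)} = 1 + \frac{b}{56}$ ($d{\left(v,b \right)} = b \frac{1}{56} + 1 = \frac{b}{56} + 1 = 1 + \frac{b}{56}$)
$A{\left(p \right)} = 140$ ($A{\left(p \right)} = 20 \cdot 7 = 140$)
$W = \frac{172527681}{28}$ ($W = 3 \left(-113 + \left(1 + \frac{1}{56} \left(-29\right)\right)\right) \left(\left(\left(-35\right) \left(-75\right) + 50\right) - 20929\right) = 3 \left(-113 + \left(1 - \frac{29}{56}\right)\right) \left(\left(2625 + 50\right) - 20929\right) = 3 \left(-113 + \frac{27}{56}\right) \left(2675 - 20929\right) = 3 \left(\left(- \frac{6301}{56}\right) \left(-18254\right)\right) = 3 \cdot \frac{57509227}{28} = \frac{172527681}{28} \approx 6.1617 \cdot 10^{6}$)
$A{\left(-171 \right)} - W = 140 - \frac{172527681}{28} = - \frac{172523761}{28}$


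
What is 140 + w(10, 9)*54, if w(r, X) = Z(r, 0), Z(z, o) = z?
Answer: 680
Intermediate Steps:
w(r, X) = r
140 + w(10, 9)*54 = 140 + 10*54 = 140 + 540 = 680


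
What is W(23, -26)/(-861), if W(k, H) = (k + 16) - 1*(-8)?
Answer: -47/861 ≈ -0.054588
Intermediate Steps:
W(k, H) = 24 + k (W(k, H) = (16 + k) + 8 = 24 + k)
W(23, -26)/(-861) = (24 + 23)/(-861) = 47*(-1/861) = -47/861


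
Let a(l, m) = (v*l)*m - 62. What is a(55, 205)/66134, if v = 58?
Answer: 326944/33067 ≈ 9.8873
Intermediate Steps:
a(l, m) = -62 + 58*l*m (a(l, m) = (58*l)*m - 62 = 58*l*m - 62 = -62 + 58*l*m)
a(55, 205)/66134 = (-62 + 58*55*205)/66134 = (-62 + 653950)*(1/66134) = 653888*(1/66134) = 326944/33067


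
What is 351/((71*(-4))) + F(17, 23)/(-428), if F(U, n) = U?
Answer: -9691/7597 ≈ -1.2756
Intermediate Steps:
351/((71*(-4))) + F(17, 23)/(-428) = 351/((71*(-4))) + 17/(-428) = 351/(-284) + 17*(-1/428) = 351*(-1/284) - 17/428 = -351/284 - 17/428 = -9691/7597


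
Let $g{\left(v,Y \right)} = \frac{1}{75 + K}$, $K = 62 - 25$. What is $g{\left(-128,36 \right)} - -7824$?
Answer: $\frac{876289}{112} \approx 7824.0$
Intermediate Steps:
$K = 37$
$g{\left(v,Y \right)} = \frac{1}{112}$ ($g{\left(v,Y \right)} = \frac{1}{75 + 37} = \frac{1}{112}$)
$g{\left(-128,36 \right)} - -7824 = \frac{1}{112} - -7824 = \frac{1}{112} + 7824 = \frac{876289}{112}$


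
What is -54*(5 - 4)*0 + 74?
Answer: 74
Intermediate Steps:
-54*(5 - 4)*0 + 74 = -54*0 + 74 = 0 + 74 = 74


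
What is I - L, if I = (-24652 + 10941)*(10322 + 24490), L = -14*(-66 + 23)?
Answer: -477307934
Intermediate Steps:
L = 602 (L = -14*(-43) = 602)
I = -477307332 (I = -13711*34812 = -477307332)
I - L = -477307332 - 1*602 = -477307332 - 602 = -477307934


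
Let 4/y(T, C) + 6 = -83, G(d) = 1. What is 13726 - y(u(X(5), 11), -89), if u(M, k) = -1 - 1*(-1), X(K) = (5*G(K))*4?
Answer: 1221618/89 ≈ 13726.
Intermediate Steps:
X(K) = 20 (X(K) = (5*1)*4 = 5*4 = 20)
u(M, k) = 0 (u(M, k) = -1 + 1 = 0)
y(T, C) = -4/89 (y(T, C) = 4/(-6 - 83) = 4/(-89) = 4*(-1/89) = -4/89)
13726 - y(u(X(5), 11), -89) = 13726 - 1*(-4/89) = 13726 + 4/89 = 1221618/89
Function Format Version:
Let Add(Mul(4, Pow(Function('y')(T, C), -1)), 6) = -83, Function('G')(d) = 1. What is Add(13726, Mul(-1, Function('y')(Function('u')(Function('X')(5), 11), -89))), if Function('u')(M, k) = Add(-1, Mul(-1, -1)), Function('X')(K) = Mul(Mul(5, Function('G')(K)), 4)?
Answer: Rational(1221618, 89) ≈ 13726.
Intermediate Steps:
Function('X')(K) = 20 (Function('X')(K) = Mul(Mul(5, 1), 4) = Mul(5, 4) = 20)
Function('u')(M, k) = 0 (Function('u')(M, k) = Add(-1, 1) = 0)
Function('y')(T, C) = Rational(-4, 89) (Function('y')(T, C) = Mul(4, Pow(Add(-6, -83), -1)) = Mul(4, Pow(-89, -1)) = Mul(4, Rational(-1, 89)) = Rational(-4, 89))
Add(13726, Mul(-1, Function('y')(Function('u')(Function('X')(5), 11), -89))) = Add(13726, Mul(-1, Rational(-4, 89))) = Add(13726, Rational(4, 89)) = Rational(1221618, 89)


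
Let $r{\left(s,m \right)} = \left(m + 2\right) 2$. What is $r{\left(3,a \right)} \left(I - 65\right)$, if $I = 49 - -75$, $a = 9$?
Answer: $1298$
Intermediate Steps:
$I = 124$ ($I = 49 + 75 = 124$)
$r{\left(s,m \right)} = 4 + 2 m$ ($r{\left(s,m \right)} = \left(2 + m\right) 2 = 4 + 2 m$)
$r{\left(3,a \right)} \left(I - 65\right) = \left(4 + 2 \cdot 9\right) \left(124 - 65\right) = \left(4 + 18\right) 59 = 22 \cdot 59 = 1298$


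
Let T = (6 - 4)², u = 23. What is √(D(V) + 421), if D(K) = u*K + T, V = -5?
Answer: √310 ≈ 17.607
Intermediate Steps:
T = 4 (T = 2² = 4)
D(K) = 4 + 23*K (D(K) = 23*K + 4 = 4 + 23*K)
√(D(V) + 421) = √((4 + 23*(-5)) + 421) = √((4 - 115) + 421) = √(-111 + 421) = √310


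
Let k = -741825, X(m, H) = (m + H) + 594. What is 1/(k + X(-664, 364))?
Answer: -1/741531 ≈ -1.3486e-6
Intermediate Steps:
X(m, H) = 594 + H + m (X(m, H) = (H + m) + 594 = 594 + H + m)
1/(k + X(-664, 364)) = 1/(-741825 + (594 + 364 - 664)) = 1/(-741825 + 294) = 1/(-741531) = -1/741531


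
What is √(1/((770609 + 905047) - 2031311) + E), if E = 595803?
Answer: 2*√18840851718544105/355655 ≈ 771.88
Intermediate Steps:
√(1/((770609 + 905047) - 2031311) + E) = √(1/((770609 + 905047) - 2031311) + 595803) = √(1/(1675656 - 2031311) + 595803) = √(1/(-355655) + 595803) = √(-1/355655 + 595803) = √(211900315964/355655) = 2*√18840851718544105/355655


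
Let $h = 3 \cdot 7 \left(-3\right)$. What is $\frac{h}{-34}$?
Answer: $\frac{63}{34} \approx 1.8529$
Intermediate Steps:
$h = -63$ ($h = 21 \left(-3\right) = -63$)
$\frac{h}{-34} = \frac{1}{-34} \left(-63\right) = \left(- \frac{1}{34}\right) \left(-63\right) = \frac{63}{34}$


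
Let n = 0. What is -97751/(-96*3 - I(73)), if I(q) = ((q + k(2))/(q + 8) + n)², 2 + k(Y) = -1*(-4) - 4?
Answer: 641344311/1894609 ≈ 338.51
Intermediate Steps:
k(Y) = -2 (k(Y) = -2 + (-1*(-4) - 4) = -2 + (4 - 4) = -2 + 0 = -2)
I(q) = (-2 + q)²/(8 + q)² (I(q) = ((q - 2)/(q + 8) + 0)² = ((-2 + q)/(8 + q) + 0)² = ((-2 + q)/(8 + q))² = (-2 + q)²/(8 + q)²)
-97751/(-96*3 - I(73)) = -97751/(-96*3 - (-2 + 73)²/(8 + 73)²) = -97751/(-288 - 71²/81²) = -97751/(-288 - 5041/6561) = -97751/(-1894609/6561) = -97751*(-6561/1894609) = 641344311/1894609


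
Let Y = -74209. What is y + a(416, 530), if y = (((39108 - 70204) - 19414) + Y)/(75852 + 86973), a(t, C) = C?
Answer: 28724177/54275 ≈ 529.23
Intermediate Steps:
y = -41573/54275 (y = (((39108 - 70204) - 19414) - 74209)/(75852 + 86973) = ((-31096 - 19414) - 74209)/162825 = (-50510 - 74209)*(1/162825) = -124719*1/162825 = -41573/54275 ≈ -0.76597)
y + a(416, 530) = -41573/54275 + 530 = 28724177/54275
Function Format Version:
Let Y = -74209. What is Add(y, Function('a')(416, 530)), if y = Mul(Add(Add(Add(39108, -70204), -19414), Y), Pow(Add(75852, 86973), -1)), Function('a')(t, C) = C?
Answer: Rational(28724177, 54275) ≈ 529.23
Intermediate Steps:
y = Rational(-41573, 54275) (y = Mul(Add(Add(Add(39108, -70204), -19414), -74209), Pow(Add(75852, 86973), -1)) = Mul(Add(Add(-31096, -19414), -74209), Pow(162825, -1)) = Mul(Add(-50510, -74209), Rational(1, 162825)) = Mul(-124719, Rational(1, 162825)) = Rational(-41573, 54275) ≈ -0.76597)
Add(y, Function('a')(416, 530)) = Add(Rational(-41573, 54275), 530) = Rational(28724177, 54275)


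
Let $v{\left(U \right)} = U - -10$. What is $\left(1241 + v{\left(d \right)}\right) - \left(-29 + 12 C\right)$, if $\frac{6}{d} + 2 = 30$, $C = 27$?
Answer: $\frac{13387}{14} \approx 956.21$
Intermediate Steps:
$d = \frac{3}{14}$ ($d = \frac{6}{-2 + 30} = \frac{6}{28} = 6 \cdot \frac{1}{28} = \frac{3}{14} \approx 0.21429$)
$v{\left(U \right)} = 10 + U$ ($v{\left(U \right)} = U + 10 = 10 + U$)
$\left(1241 + v{\left(d \right)}\right) - \left(-29 + 12 C\right) = \left(1241 + \left(10 + \frac{3}{14}\right)\right) + \left(29 - 324\right) = \left(1241 + \frac{143}{14}\right) + \left(29 - 324\right) = \frac{17517}{14} - 295 = \frac{13387}{14}$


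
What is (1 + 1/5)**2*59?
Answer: 2124/25 ≈ 84.960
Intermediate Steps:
(1 + 1/5)**2*59 = (6/5)**2*59 = (36/25)*59 = 2124/25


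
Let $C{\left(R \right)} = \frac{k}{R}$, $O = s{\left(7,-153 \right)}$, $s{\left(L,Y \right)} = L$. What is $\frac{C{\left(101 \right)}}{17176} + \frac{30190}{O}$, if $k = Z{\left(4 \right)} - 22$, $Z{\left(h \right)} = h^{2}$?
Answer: $\frac{26186443699}{6071716} \approx 4312.9$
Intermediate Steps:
$O = 7$
$k = -6$ ($k = 4^{2} - 22 = 16 - 22 = -6$)
$C{\left(R \right)} = - \frac{6}{R}$
$\frac{C{\left(101 \right)}}{17176} + \frac{30190}{O} = \frac{\left(-6\right) \frac{1}{101}}{17176} + \frac{30190}{7} = \left(-6\right) \frac{1}{101} \cdot \frac{1}{17176} + 30190 \cdot \frac{1}{7} = \left(- \frac{6}{101}\right) \frac{1}{17176} + \frac{30190}{7} = - \frac{3}{867388} + \frac{30190}{7} = \frac{26186443699}{6071716}$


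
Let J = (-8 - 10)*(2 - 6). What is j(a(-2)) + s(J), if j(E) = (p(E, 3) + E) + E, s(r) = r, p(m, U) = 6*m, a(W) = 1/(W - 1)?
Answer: 208/3 ≈ 69.333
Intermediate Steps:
a(W) = 1/(-1 + W)
J = 72 (J = -18*(-4) = 72)
j(E) = 8*E (j(E) = (6*E + E) + E = 7*E + E = 8*E)
j(a(-2)) + s(J) = 8/(-1 - 2) + 72 = 8/(-3) + 72 = 8*(-⅓) + 72 = -8/3 + 72 = 208/3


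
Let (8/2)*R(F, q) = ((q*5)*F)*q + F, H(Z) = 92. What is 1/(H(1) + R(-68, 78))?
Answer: -1/517065 ≈ -1.9340e-6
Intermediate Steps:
R(F, q) = F/4 + 5*F*q²/4 (R(F, q) = (((q*5)*F)*q + F)/4 = (((5*q)*F)*q + F)/4 = ((5*F*q)*q + F)/4 = (5*F*q² + F)/4 = (F + 5*F*q²)/4 = F/4 + 5*F*q²/4)
1/(H(1) + R(-68, 78)) = 1/(92 + (¼)*(-68)*(1 + 5*78²)) = 1/(92 + (¼)*(-68)*(1 + 5*6084)) = 1/(92 + (¼)*(-68)*(1 + 30420)) = 1/(92 + (¼)*(-68)*30421) = 1/(92 - 517157) = 1/(-517065) = -1/517065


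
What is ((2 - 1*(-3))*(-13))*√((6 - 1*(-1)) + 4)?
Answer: -65*√11 ≈ -215.58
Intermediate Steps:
((2 - 1*(-3))*(-13))*√((6 - 1*(-1)) + 4) = ((2 + 3)*(-13))*√((6 + 1) + 4) = (5*(-13))*√(7 + 4) = -65*√11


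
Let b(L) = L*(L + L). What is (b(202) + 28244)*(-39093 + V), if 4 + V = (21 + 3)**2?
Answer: -4231608892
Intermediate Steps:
b(L) = 2*L**2 (b(L) = L*(2*L) = 2*L**2)
V = 572 (V = -4 + (21 + 3)**2 = -4 + 24**2 = -4 + 576 = 572)
(b(202) + 28244)*(-39093 + V) = (2*202**2 + 28244)*(-39093 + 572) = (2*40804 + 28244)*(-38521) = (81608 + 28244)*(-38521) = 109852*(-38521) = -4231608892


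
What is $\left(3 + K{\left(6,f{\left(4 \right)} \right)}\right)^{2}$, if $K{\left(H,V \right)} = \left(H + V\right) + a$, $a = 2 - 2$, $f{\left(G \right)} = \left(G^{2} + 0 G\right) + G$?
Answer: $841$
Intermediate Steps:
$f{\left(G \right)} = G + G^{2}$ ($f{\left(G \right)} = \left(G^{2} + 0\right) + G = G^{2} + G = G + G^{2}$)
$a = 0$ ($a = 2 - 2 = 0$)
$K{\left(H,V \right)} = H + V$ ($K{\left(H,V \right)} = \left(H + V\right) + 0 = H + V$)
$\left(3 + K{\left(6,f{\left(4 \right)} \right)}\right)^{2} = \left(3 + \left(6 + 4 \left(1 + 4\right)\right)\right)^{2} = \left(3 + \left(6 + 4 \cdot 5\right)\right)^{2} = \left(3 + \left(6 + 20\right)\right)^{2} = \left(3 + 26\right)^{2} = 29^{2} = 841$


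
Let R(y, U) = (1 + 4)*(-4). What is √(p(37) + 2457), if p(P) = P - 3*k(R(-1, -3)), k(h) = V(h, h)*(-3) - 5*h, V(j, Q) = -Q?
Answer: √2374 ≈ 48.724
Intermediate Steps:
R(y, U) = -20 (R(y, U) = 5*(-4) = -20)
k(h) = -2*h (k(h) = -h*(-3) - 5*h = 3*h - 5*h = -2*h)
p(P) = -120 + P (p(P) = P - (-6)*(-20) = P - 3*40 = P - 120 = -120 + P)
√(p(37) + 2457) = √((-120 + 37) + 2457) = √(-83 + 2457) = √2374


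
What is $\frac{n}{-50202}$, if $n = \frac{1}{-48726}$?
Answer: $\frac{1}{2446142652} \approx 4.0881 \cdot 10^{-10}$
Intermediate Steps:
$n = - \frac{1}{48726} \approx -2.0523 \cdot 10^{-5}$
$\frac{n}{-50202} = - \frac{1}{48726 \left(-50202\right)} = \left(- \frac{1}{48726}\right) \left(- \frac{1}{50202}\right) = \frac{1}{2446142652}$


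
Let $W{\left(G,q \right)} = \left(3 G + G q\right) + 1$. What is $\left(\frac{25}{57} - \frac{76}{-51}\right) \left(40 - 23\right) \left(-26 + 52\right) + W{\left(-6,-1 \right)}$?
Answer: $\frac{15989}{19} \approx 841.53$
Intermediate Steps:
$W{\left(G,q \right)} = 1 + 3 G + G q$
$\left(\frac{25}{57} - \frac{76}{-51}\right) \left(40 - 23\right) \left(-26 + 52\right) + W{\left(-6,-1 \right)} = \left(\frac{25}{57} - \frac{76}{-51}\right) \left(40 - 23\right) \left(-26 + 52\right) + \left(1 + 3 \left(-6\right) - -6\right) = \left(25 \cdot \frac{1}{57} - - \frac{76}{51}\right) 17 \cdot 26 + \left(1 - 18 + 6\right) = \left(\frac{25}{57} + \frac{76}{51}\right) 442 - 11 = \frac{623}{323} \cdot 442 - 11 = \frac{16198}{19} - 11 = \frac{15989}{19}$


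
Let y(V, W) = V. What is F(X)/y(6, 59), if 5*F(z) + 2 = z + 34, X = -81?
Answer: -49/30 ≈ -1.6333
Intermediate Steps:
F(z) = 32/5 + z/5 (F(z) = -2/5 + (z + 34)/5 = -2/5 + (34 + z)/5 = -2/5 + (34/5 + z/5) = 32/5 + z/5)
F(X)/y(6, 59) = (32/5 + (1/5)*(-81))/6 = (32/5 - 81/5)*(1/6) = -49/5*1/6 = -49/30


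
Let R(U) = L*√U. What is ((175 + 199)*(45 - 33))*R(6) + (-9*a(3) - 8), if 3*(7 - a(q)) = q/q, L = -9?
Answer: -68 - 40392*√6 ≈ -99008.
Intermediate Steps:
a(q) = 20/3 (a(q) = 7 - q/(3*q) = 7 - ⅓*1 = 7 - ⅓ = 20/3)
R(U) = -9*√U
((175 + 199)*(45 - 33))*R(6) + (-9*a(3) - 8) = ((175 + 199)*(45 - 33))*(-9*√6) + (-9*20/3 - 8) = (374*12)*(-9*√6) + (-60 - 8) = 4488*(-9*√6) - 68 = -40392*√6 - 68 = -68 - 40392*√6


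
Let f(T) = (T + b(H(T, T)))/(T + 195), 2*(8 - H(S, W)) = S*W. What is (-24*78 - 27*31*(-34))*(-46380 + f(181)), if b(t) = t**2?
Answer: 13325969684097/752 ≈ 1.7721e+10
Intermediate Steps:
H(S, W) = 8 - S*W/2
f(T) = (T + (8 - T**2/2)**2)/(195 + T) (f(T) = (T + (8 - T*T/2)**2)/(T + 195) = (T + (8 - T**2/2)**2)/(195 + T))
(-24*78 - 27*31*(-34))*(-46380 + f(181)) = (-24*78 - 27*31*(-34))*(-46380 + (181 + (-16 + 181**2)**2/4)/(195 + 181)) = (-1872 - 837*(-34))*(-46380 + (181 + (-16 + 32761)**2/4)/376) = (-1872 + 28458)*(-46380 + (181 + (1/4)*32745**2)/376) = 26586*(-46380 + (181 + (1/4)*1072235025)/376) = 26586*(-46380 + (181 + 1072235025/4)/376) = 26586*(-46380 + (1/376)*(1072235749/4)) = 26586*(-46380 + 1072235749/1504) = 26586*(1002480229/1504) = 13325969684097/752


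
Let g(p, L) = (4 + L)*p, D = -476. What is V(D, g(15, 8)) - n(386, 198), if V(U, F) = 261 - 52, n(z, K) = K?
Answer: 11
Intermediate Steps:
g(p, L) = p*(4 + L)
V(U, F) = 209
V(D, g(15, 8)) - n(386, 198) = 209 - 1*198 = 209 - 198 = 11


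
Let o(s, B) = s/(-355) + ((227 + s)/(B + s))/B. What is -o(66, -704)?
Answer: 29540017/159448960 ≈ 0.18526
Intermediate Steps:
o(s, B) = -s/355 + (227 + s)/(B*(B + s)) (o(s, B) = s*(-1/355) + ((227 + s)/(B + s))/B = -s/355 + (227 + s)/(B*(B + s)))
-o(66, -704) = -(80585 + 355*66 - 1*(-704)*66**2 - 1*66*(-704)**2)/(355*(-704)*(-704 + 66)) = -(-1)*(80585 + 23430 - 1*(-704)*4356 - 1*66*495616)/(355*704*(-638)) = -(-1)*(-1)*(80585 + 23430 + 3066624 - 32710656)/(355*704*638) = -(-1)*(-1)*(-29540017)/(355*704*638) = -1*(-29540017/159448960) = 29540017/159448960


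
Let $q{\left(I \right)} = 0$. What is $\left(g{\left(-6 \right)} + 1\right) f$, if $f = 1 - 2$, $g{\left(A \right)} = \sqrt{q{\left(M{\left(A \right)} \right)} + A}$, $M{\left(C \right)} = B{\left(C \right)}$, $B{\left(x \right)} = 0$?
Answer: $-1 - i \sqrt{6} \approx -1.0 - 2.4495 i$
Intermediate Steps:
$M{\left(C \right)} = 0$
$g{\left(A \right)} = \sqrt{A}$ ($g{\left(A \right)} = \sqrt{0 + A} = \sqrt{A}$)
$f = -1$
$\left(g{\left(-6 \right)} + 1\right) f = \left(\sqrt{-6} + 1\right) \left(-1\right) = \left(i \sqrt{6} + 1\right) \left(-1\right) = \left(1 + i \sqrt{6}\right) \left(-1\right) = -1 - i \sqrt{6}$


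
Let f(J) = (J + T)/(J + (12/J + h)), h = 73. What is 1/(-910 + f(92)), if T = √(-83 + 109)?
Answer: -6559267536/5965279051171 - 43677*√26/5965279051171 ≈ -0.0010996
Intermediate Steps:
T = √26 ≈ 5.0990
f(J) = (J + √26)/(73 + J + 12/J) (f(J) = (J + √26)/(J + (12/J + 73)) = (J + √26)/(J + (73 + 12/J)) = (J + √26)/(73 + J + 12/J))
1/(-910 + f(92)) = 1/(-910 + 92*(92 + √26)/(12 + 92² + 73*92)) = 1/(-910 + 92*(92 + √26)/(12 + 8464 + 6716)) = 1/(-910 + 92*(92 + √26)/15192) = 1/(-910 + 92*(1/15192)*(92 + √26)) = 1/(-910 + (1058/1899 + 23*√26/3798)) = 1/(-1727032/1899 + 23*√26/3798)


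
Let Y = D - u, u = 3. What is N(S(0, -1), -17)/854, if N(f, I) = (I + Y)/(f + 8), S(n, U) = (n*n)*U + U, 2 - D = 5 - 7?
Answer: -8/2989 ≈ -0.0026765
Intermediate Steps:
D = 4 (D = 2 - (5 - 7) = 2 - 1*(-2) = 2 + 2 = 4)
S(n, U) = U + U*n² (S(n, U) = n²*U + U = U*n² + U = U + U*n²)
Y = 1 (Y = 4 - 1*3 = 4 - 3 = 1)
N(f, I) = (1 + I)/(8 + f) (N(f, I) = (I + 1)/(f + 8) = (1 + I)/(8 + f))
N(S(0, -1), -17)/854 = ((1 - 17)/(8 - (1 + 0²)))/854 = (-16/(8 - (1 + 0)))*(1/854) = (-16/(8 - 1*1))*(1/854) = (-16/(8 - 1))*(1/854) = (-16/7)*(1/854) = ((⅐)*(-16))*(1/854) = -16/7*1/854 = -8/2989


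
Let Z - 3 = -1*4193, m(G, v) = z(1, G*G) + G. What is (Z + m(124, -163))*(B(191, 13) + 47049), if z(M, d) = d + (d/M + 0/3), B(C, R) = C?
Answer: 1260646640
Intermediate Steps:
z(M, d) = d + d/M (z(M, d) = d + (d/M + 0*(⅓)) = d + (d/M + 0) = d + d/M)
m(G, v) = G + 2*G² (m(G, v) = (G*G + (G*G)/1) + G = (G² + G²*1) + G = (G² + G²) + G = 2*G² + G = G + 2*G²)
Z = -4190 (Z = 3 - 1*4193 = 3 - 4193 = -4190)
(Z + m(124, -163))*(B(191, 13) + 47049) = (-4190 + 124*(1 + 2*124))*(191 + 47049) = (-4190 + 124*(1 + 248))*47240 = (-4190 + 124*249)*47240 = (-4190 + 30876)*47240 = 26686*47240 = 1260646640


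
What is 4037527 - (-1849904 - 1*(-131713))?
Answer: 5755718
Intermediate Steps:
4037527 - (-1849904 - 1*(-131713)) = 4037527 - (-1849904 + 131713) = 4037527 - 1*(-1718191) = 4037527 + 1718191 = 5755718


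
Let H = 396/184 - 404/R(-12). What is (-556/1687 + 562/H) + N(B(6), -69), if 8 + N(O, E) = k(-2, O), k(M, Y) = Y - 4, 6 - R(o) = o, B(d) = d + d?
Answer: -397181872/14172487 ≈ -28.025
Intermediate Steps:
B(d) = 2*d
R(o) = 6 - o
k(M, Y) = -4 + Y
N(O, E) = -12 + O (N(O, E) = -8 + (-4 + O) = -12 + O)
H = -8401/414 (H = 396/184 - 404/(6 - 1*(-12)) = 396*(1/184) - 404/(6 + 12) = 99/46 - 404/18 = 99/46 - 404*1/18 = 99/46 - 202/9 = -8401/414 ≈ -20.292)
(-556/1687 + 562/H) + N(B(6), -69) = (-556/1687 + 562/(-8401/414)) + (-12 + 2*6) = (-556*1/1687 + 562*(-414/8401)) + (-12 + 12) = (-556/1687 - 232668/8401) + 0 = -397181872/14172487 + 0 = -397181872/14172487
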